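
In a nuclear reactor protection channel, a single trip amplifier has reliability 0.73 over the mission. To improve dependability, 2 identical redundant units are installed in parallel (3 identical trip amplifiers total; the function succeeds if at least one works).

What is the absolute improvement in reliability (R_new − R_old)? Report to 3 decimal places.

0.250

R_before = 0.73
R_after = 1 − (1 − 0.73)^3 = 0.980
ΔR = 0.980 − 0.73 = 0.250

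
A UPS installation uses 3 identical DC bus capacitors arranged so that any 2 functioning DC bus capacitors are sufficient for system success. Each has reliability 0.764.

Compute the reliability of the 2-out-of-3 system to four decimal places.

0.8592

R = Σ_{i=2}^{3} C(3,i) p^i (1−p)^{3−i} with p = 0.764
C(3,2)·0.764^2·0.236^1 = 0.413257
C(3,3)·0.764^3·0.236^0 = 0.445944
Sum = 0.8592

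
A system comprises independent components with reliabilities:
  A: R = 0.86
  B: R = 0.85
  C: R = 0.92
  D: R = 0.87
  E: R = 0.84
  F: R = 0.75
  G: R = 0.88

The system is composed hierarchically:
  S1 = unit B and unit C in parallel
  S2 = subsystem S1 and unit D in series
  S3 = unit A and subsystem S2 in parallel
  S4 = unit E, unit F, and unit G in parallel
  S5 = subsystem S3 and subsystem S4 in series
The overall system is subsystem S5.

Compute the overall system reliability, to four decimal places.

0.9756

Parallel (B and C): 1 − (1 − 0.850000)(1 − 0.920000) = 0.988000
Series ([0.988000] and D): 0.988000 × 0.870000 = 0.859560
Parallel (A and [0.859560]): 1 − (1 − 0.860000)(1 − 0.859560) = 0.980338
Parallel (E, F, and G): 1 − (1 − 0.840000)(1 − 0.750000)(1 − 0.880000) = 0.995200
Series ([0.980338] and [0.995200]): 0.980338 × 0.995200 = 0.9756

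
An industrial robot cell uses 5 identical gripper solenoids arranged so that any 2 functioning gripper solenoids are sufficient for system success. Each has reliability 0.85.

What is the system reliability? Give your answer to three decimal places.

R = Σ_{i=2}^{5} C(5,i) p^i (1−p)^{5−i} with p = 0.85
C(5,2)·0.85^2·0.15^3 = 0.02438
C(5,3)·0.85^3·0.15^2 = 0.13818
C(5,4)·0.85^4·0.15^1 = 0.39150
C(5,5)·0.85^5·0.15^0 = 0.44371
Sum = 0.998

0.998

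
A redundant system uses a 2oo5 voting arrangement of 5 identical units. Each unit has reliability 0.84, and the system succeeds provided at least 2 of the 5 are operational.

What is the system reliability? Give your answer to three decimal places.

0.997

R = Σ_{i=2}^{5} C(5,i) p^i (1−p)^{5−i} with p = 0.84
C(5,2)·0.84^2·0.16^3 = 0.02890
C(5,3)·0.84^3·0.16^2 = 0.15173
C(5,4)·0.84^4·0.16^1 = 0.39830
C(5,5)·0.84^5·0.16^0 = 0.41821
Sum = 0.997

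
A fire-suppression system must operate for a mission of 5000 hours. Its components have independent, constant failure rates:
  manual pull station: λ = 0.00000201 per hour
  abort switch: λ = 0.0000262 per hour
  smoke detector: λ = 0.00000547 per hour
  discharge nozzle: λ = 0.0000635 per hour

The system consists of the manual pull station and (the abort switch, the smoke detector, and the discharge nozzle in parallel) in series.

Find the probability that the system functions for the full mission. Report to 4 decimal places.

R(manual pull station) = exp(−0.00000201 × 5000) = 0.990000
R(abort switch) = exp(−0.0000262 × 5000) = 0.877218
R(smoke detector) = exp(−0.00000547 × 5000) = 0.973021
R(discharge nozzle) = exp(−0.0000635 × 5000) = 0.727967
Parallel (abort switch, smoke detector, and discharge nozzle): 1 − (1 − 0.877218)(1 − 0.973021)(1 − 0.727967) = 0.999099
Series (manual pull station and [0.999099]): 0.990000 × 0.999099 = 0.9891

0.9891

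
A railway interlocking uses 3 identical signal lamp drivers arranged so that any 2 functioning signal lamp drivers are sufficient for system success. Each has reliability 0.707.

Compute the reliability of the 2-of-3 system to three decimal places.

R = Σ_{i=2}^{3} C(3,i) p^i (1−p)^{3−i} with p = 0.707
C(3,2)·0.707^2·0.293^1 = 0.43937
C(3,3)·0.707^3·0.293^0 = 0.35339
Sum = 0.793

0.793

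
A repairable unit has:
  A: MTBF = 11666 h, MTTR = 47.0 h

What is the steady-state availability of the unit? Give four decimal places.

0.9960

A(A) = MTBF/(MTBF+MTTR) = 11666/(11666+47.0) = 0.9960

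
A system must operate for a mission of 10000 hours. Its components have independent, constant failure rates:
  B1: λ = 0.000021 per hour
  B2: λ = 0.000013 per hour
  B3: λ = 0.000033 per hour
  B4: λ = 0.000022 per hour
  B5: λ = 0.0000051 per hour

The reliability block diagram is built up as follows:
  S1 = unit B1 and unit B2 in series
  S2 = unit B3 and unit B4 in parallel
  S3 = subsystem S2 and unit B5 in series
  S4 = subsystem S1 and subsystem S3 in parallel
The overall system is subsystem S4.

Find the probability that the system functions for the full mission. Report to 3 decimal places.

0.970

R(B1) = exp(−0.000021 × 10000) = 0.81058
R(B2) = exp(−0.000013 × 10000) = 0.87810
R(B3) = exp(−0.000033 × 10000) = 0.71892
R(B4) = exp(−0.000022 × 10000) = 0.80252
R(B5) = exp(−0.0000051 × 10000) = 0.95028
Series (B1 and B2): 0.81058 × 0.87810 = 0.71177
Parallel (B3 and B4): 1 − (1 − 0.71892)(1 − 0.80252) = 0.94449
Series ([0.94449] and B5): 0.94449 × 0.95028 = 0.89753
Parallel ([0.71177] and [0.89753]): 1 − (1 − 0.71177)(1 − 0.89753) = 0.970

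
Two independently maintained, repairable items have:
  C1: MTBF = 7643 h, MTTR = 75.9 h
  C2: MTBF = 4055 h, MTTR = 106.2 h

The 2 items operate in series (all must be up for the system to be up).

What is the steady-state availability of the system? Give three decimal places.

A(C1) = MTBF/(MTBF+MTTR) = 7643/(7643+75.9) = 0.990167
A(C2) = MTBF/(MTBF+MTTR) = 4055/(4055+106.2) = 0.974479
Series availability: 0.990167 × 0.974479 = 0.965

0.965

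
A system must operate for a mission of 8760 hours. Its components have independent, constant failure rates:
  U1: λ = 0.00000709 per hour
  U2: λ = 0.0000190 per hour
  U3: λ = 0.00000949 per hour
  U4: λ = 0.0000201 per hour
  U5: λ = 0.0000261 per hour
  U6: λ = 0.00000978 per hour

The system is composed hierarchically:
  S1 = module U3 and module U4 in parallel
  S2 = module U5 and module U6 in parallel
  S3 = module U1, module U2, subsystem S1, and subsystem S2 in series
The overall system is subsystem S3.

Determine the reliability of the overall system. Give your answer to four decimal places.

0.7723

R(U1) = exp(−0.00000709 × 8760) = 0.939781
R(U2) = exp(−0.0000190 × 8760) = 0.846674
R(U3) = exp(−0.00000949 × 8760) = 0.920229
R(U4) = exp(−0.0000201 × 8760) = 0.838554
R(U5) = exp(−0.0000261 × 8760) = 0.795618
R(U6) = exp(−0.00000978 × 8760) = 0.917895
Parallel (U3 and U4): 1 − (1 − 0.920229)(1 − 0.838554) = 0.987121
Parallel (U5 and U6): 1 − (1 − 0.795618)(1 − 0.917895) = 0.983219
Series (U1, U2, [0.987121], and [0.983219]): 0.939781 × 0.846674 × 0.987121 × 0.983219 = 0.7723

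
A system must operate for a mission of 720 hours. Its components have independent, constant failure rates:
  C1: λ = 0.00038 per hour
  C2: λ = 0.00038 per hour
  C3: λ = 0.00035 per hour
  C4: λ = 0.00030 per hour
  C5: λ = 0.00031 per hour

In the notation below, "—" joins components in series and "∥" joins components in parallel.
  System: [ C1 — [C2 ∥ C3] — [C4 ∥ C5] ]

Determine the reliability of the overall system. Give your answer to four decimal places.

0.6921

R(C1) = exp(−0.00038 × 720) = 0.760636
R(C2) = exp(−0.00038 × 720) = 0.760636
R(C3) = exp(−0.00035 × 720) = 0.777245
R(C4) = exp(−0.00030 × 720) = 0.805735
R(C5) = exp(−0.00031 × 720) = 0.799955
Parallel (C2 and C3): 1 − (1 − 0.760636)(1 − 0.777245) = 0.946680
Parallel (C4 and C5): 1 − (1 − 0.805735)(1 − 0.799955) = 0.961138
Series (C1, [0.946680], and [0.961138]): 0.760636 × 0.946680 × 0.961138 = 0.6921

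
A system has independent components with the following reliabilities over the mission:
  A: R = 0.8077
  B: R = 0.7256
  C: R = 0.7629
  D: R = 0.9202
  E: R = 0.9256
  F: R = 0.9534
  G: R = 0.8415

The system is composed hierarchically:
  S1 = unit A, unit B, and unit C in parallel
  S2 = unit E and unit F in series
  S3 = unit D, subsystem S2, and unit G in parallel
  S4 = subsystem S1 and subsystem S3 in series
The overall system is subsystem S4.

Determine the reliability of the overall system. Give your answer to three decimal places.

0.986

Parallel (A, B, and C): 1 − (1 − 0.80770)(1 − 0.72560)(1 − 0.76290) = 0.98749
Series (E and F): 0.92560 × 0.95340 = 0.88247
Parallel (D, [0.88247], and G): 1 − (1 − 0.92020)(1 − 0.88247)(1 − 0.84150) = 0.99851
Series ([0.98749] and [0.99851]): 0.98749 × 0.99851 = 0.986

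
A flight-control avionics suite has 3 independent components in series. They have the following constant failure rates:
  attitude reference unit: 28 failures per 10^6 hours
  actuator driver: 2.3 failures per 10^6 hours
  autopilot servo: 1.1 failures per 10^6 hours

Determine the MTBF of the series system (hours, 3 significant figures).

31800

Series of exponential components: λ_sys = Σ λ_i
λ_sys = 0.000028 + 0.0000023 + 0.0000011 = 3.1400e-05 /h
MTBF = 1 / λ_sys = 31800 h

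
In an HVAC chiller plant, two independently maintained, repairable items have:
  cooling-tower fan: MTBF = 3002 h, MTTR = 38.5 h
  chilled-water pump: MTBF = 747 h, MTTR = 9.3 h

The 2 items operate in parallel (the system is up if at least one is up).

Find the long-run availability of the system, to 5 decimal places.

0.99984

A(cooling-tower fan) = MTBF/(MTBF+MTTR) = 3002/(3002+38.5) = 0.987338
A(chilled-water pump) = MTBF/(MTBF+MTTR) = 747/(747+9.3) = 0.987703
Parallel availability: 1 − (1 − 0.987338)(1 − 0.987703) = 0.99984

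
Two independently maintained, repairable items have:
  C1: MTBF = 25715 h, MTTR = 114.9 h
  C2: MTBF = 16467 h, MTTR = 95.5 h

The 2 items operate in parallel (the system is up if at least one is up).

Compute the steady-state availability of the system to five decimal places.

A(C1) = MTBF/(MTBF+MTTR) = 25715/(25715+114.9) = 0.995552
A(C2) = MTBF/(MTBF+MTTR) = 16467/(16467+95.5) = 0.994234
Parallel availability: 1 − (1 − 0.995552)(1 − 0.994234) = 0.99997

0.99997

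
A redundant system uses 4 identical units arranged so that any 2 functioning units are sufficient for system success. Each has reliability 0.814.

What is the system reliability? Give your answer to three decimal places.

0.978

R = Σ_{i=2}^{4} C(4,i) p^i (1−p)^{4−i} with p = 0.814
C(4,2)·0.814^2·0.186^2 = 0.13754
C(4,3)·0.814^3·0.186^1 = 0.40128
C(4,4)·0.814^4·0.186^0 = 0.43903
Sum = 0.978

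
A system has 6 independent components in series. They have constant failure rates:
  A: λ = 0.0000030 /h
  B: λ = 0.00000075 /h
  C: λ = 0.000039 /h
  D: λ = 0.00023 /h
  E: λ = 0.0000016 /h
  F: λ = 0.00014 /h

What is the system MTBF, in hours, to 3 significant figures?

Series of exponential components: λ_sys = Σ λ_i
λ_sys = 0.0000030 + 0.00000075 + 0.000039 + 0.00023 + 0.0000016 + 0.00014 = 4.1435e-04 /h
MTBF = 1 / λ_sys = 2410 h

2410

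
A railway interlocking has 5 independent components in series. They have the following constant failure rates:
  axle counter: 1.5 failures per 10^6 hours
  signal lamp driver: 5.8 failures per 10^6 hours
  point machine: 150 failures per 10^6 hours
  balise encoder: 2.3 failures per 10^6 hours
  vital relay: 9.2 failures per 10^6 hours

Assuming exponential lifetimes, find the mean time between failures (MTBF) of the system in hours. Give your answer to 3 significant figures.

5920

Series of exponential components: λ_sys = Σ λ_i
λ_sys = 0.0000015 + 0.0000058 + 0.00015 + 0.0000023 + 0.0000092 = 1.6880e-04 /h
MTBF = 1 / λ_sys = 5920 h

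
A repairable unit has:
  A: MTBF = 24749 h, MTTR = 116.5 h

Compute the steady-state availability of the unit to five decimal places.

A(A) = MTBF/(MTBF+MTTR) = 24749/(24749+116.5) = 0.99531

0.99531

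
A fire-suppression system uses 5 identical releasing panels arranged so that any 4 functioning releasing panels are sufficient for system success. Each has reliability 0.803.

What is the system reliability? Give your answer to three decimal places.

0.743

R = Σ_{i=4}^{5} C(5,i) p^i (1−p)^{5−i} with p = 0.803
C(5,4)·0.803^4·0.197^1 = 0.40954
C(5,5)·0.803^5·0.197^0 = 0.33387
Sum = 0.743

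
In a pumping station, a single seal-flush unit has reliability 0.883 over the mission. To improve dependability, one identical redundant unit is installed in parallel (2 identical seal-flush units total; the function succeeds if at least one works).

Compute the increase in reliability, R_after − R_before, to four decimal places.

0.1033

R_before = 0.883
R_after = 1 − (1 − 0.883)^2 = 0.9863
ΔR = 0.9863 − 0.883 = 0.1033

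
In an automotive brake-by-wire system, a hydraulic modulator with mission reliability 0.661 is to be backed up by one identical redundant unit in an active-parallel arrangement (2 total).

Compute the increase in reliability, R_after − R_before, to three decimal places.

R_before = 0.661
R_after = 1 − (1 − 0.661)^2 = 0.885
ΔR = 0.885 − 0.661 = 0.224

0.224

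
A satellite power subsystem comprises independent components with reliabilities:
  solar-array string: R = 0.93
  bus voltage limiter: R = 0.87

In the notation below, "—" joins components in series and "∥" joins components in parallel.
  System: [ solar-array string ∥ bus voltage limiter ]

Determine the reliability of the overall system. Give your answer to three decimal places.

0.991

Parallel (solar-array string and bus voltage limiter): 1 − (1 − 0.93000)(1 − 0.87000) = 0.991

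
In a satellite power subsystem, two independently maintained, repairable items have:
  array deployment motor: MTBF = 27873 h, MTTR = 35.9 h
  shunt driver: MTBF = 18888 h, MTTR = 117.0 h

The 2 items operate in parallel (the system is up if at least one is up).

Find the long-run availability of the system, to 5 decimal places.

A(array deployment motor) = MTBF/(MTBF+MTTR) = 27873/(27873+35.9) = 0.998714
A(shunt driver) = MTBF/(MTBF+MTTR) = 18888/(18888+117.0) = 0.993844
Parallel availability: 1 − (1 − 0.998714)(1 − 0.993844) = 0.99999

0.99999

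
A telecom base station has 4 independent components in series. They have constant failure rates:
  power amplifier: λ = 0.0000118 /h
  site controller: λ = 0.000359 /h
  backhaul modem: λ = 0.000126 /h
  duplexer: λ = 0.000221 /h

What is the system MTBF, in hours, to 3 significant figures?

Series of exponential components: λ_sys = Σ λ_i
λ_sys = 0.0000118 + 0.000359 + 0.000126 + 0.000221 = 7.1780e-04 /h
MTBF = 1 / λ_sys = 1390 h

1390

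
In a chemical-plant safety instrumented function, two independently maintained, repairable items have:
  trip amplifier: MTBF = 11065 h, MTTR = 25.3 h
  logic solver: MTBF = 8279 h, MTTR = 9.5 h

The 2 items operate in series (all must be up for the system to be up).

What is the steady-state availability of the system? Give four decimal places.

0.9966

A(trip amplifier) = MTBF/(MTBF+MTTR) = 11065/(11065+25.3) = 0.997719
A(logic solver) = MTBF/(MTBF+MTTR) = 8279/(8279+9.5) = 0.998854
Series availability: 0.997719 × 0.998854 = 0.9966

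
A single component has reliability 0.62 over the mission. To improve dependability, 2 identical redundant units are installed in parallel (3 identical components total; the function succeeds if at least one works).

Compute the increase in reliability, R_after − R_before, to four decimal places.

0.3251

R_before = 0.62
R_after = 1 − (1 − 0.62)^3 = 0.9451
ΔR = 0.9451 − 0.62 = 0.3251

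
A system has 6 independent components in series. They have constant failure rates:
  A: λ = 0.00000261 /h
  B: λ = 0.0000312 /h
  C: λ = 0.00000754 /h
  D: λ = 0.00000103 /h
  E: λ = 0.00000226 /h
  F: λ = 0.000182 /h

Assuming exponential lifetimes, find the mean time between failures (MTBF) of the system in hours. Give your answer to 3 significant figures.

Series of exponential components: λ_sys = Σ λ_i
λ_sys = 0.00000261 + 0.0000312 + 0.00000754 + 0.00000103 + 0.00000226 + 0.000182 = 2.2664e-04 /h
MTBF = 1 / λ_sys = 4410 h

4410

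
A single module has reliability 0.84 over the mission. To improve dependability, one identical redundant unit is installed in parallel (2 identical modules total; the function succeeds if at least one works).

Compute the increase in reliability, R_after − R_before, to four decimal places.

0.1344

R_before = 0.84
R_after = 1 − (1 − 0.84)^2 = 0.9744
ΔR = 0.9744 − 0.84 = 0.1344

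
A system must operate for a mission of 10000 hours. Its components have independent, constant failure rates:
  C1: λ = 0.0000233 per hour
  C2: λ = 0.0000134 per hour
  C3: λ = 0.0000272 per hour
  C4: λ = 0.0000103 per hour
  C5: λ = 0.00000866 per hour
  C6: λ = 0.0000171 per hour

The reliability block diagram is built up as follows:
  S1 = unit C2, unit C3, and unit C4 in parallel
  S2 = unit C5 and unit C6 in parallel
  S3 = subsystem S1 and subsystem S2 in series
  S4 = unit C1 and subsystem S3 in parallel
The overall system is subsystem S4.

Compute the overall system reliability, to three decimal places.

R(C1) = exp(−0.0000233 × 10000) = 0.79215
R(C2) = exp(−0.0000134 × 10000) = 0.87459
R(C3) = exp(−0.0000272 × 10000) = 0.76185
R(C4) = exp(−0.0000103 × 10000) = 0.90213
R(C5) = exp(−0.00000866 × 10000) = 0.91704
R(C6) = exp(−0.0000171 × 10000) = 0.84282
Parallel (C2, C3, and C4): 1 − (1 − 0.87459)(1 − 0.76185)(1 − 0.90213) = 0.99708
Parallel (C5 and C6): 1 − (1 − 0.91704)(1 − 0.84282) = 0.98696
Series ([0.99708] and [0.98696]): 0.99708 × 0.98696 = 0.98408
Parallel (C1 and [0.98408]): 1 − (1 − 0.79215)(1 − 0.98408) = 0.997

0.997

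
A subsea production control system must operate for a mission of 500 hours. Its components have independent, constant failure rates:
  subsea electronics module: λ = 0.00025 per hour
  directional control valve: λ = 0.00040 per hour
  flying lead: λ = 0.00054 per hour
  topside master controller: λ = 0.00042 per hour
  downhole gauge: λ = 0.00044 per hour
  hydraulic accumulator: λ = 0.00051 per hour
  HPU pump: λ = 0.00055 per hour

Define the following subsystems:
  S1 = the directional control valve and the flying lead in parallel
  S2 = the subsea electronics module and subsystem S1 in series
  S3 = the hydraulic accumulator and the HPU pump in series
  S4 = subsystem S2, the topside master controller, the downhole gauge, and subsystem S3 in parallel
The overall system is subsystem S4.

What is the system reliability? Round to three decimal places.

0.998

R(subsea electronics module) = exp(−0.00025 × 500) = 0.88250
R(directional control valve) = exp(−0.00040 × 500) = 0.81873
R(flying lead) = exp(−0.00054 × 500) = 0.76338
R(topside master controller) = exp(−0.00042 × 500) = 0.81058
R(downhole gauge) = exp(−0.00044 × 500) = 0.80252
R(hydraulic accumulator) = exp(−0.00051 × 500) = 0.77492
R(HPU pump) = exp(−0.00055 × 500) = 0.75957
Parallel (directional control valve and flying lead): 1 − (1 − 0.81873)(1 − 0.76338) = 0.95711
Series (subsea electronics module and [0.95711]): 0.88250 × 0.95711 = 0.84465
Series (hydraulic accumulator and HPU pump): 0.77492 × 0.75957 = 0.58861
Parallel ([0.84465], topside master controller, downhole gauge, and [0.58861]): 1 − (1 − 0.84465)(1 − 0.81058)(1 − 0.80252)(1 − 0.58861) = 0.998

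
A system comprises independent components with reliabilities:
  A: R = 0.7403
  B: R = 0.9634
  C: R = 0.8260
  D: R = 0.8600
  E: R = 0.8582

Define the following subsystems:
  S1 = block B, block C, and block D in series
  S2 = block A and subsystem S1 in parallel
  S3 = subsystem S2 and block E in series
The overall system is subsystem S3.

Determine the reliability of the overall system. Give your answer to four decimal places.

0.7879

Series (B, C, and D): 0.963400 × 0.826000 × 0.860000 = 0.684361
Parallel (A and [0.684361]): 1 − (1 − 0.740300)(1 − 0.684361) = 0.918029
Series ([0.918029] and E): 0.918029 × 0.858200 = 0.7879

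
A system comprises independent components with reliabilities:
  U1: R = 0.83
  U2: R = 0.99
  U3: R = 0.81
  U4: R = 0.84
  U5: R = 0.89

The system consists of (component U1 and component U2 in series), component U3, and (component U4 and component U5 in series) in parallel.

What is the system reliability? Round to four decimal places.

0.9914

Series (U1 and U2): 0.830000 × 0.990000 = 0.821700
Series (U4 and U5): 0.840000 × 0.890000 = 0.747600
Parallel ([0.821700], U3, and [0.747600]): 1 − (1 − 0.821700)(1 − 0.810000)(1 − 0.747600) = 0.9914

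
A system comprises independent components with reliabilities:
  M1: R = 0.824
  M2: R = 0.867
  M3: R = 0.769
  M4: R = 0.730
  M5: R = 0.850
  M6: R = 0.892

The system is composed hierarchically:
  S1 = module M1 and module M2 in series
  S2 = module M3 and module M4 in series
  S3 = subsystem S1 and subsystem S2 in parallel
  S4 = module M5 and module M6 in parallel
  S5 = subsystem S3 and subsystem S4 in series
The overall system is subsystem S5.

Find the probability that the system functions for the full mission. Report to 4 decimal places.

0.8606

Series (M1 and M2): 0.824000 × 0.867000 = 0.714408
Series (M3 and M4): 0.769000 × 0.730000 = 0.561370
Parallel ([0.714408] and [0.561370]): 1 − (1 − 0.714408)(1 − 0.561370) = 0.874731
Parallel (M5 and M6): 1 − (1 − 0.850000)(1 − 0.892000) = 0.983800
Series ([0.874731] and [0.983800]): 0.874731 × 0.983800 = 0.8606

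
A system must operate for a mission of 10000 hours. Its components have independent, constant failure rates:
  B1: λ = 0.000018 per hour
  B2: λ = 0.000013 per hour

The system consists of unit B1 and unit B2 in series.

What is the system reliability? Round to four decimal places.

R(B1) = exp(−0.000018 × 10000) = 0.835270
R(B2) = exp(−0.000013 × 10000) = 0.878095
Series (B1 and B2): 0.835270 × 0.878095 = 0.7334

0.7334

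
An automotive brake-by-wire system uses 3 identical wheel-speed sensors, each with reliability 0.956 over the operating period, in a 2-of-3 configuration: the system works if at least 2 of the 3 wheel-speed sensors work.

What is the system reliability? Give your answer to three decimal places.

R = Σ_{i=2}^{3} C(3,i) p^i (1−p)^{3−i} with p = 0.956
C(3,2)·0.956^2·0.044^1 = 0.12064
C(3,3)·0.956^3·0.044^0 = 0.87372
Sum = 0.994

0.994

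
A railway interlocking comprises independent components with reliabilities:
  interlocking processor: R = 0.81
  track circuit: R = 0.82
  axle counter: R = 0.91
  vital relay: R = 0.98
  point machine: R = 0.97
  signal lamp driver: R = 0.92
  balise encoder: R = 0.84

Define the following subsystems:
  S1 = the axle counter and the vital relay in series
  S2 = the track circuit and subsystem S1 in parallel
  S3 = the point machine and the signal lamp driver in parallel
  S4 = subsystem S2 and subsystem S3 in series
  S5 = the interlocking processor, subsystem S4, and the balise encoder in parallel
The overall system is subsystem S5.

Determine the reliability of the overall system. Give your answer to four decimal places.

0.9993

Series (axle counter and vital relay): 0.910000 × 0.980000 = 0.891800
Parallel (track circuit and [0.891800]): 1 − (1 − 0.820000)(1 − 0.891800) = 0.980524
Parallel (point machine and signal lamp driver): 1 − (1 − 0.970000)(1 − 0.920000) = 0.997600
Series ([0.980524] and [0.997600]): 0.980524 × 0.997600 = 0.978171
Parallel (interlocking processor, [0.978171], and balise encoder): 1 − (1 − 0.810000)(1 − 0.978171)(1 − 0.840000) = 0.9993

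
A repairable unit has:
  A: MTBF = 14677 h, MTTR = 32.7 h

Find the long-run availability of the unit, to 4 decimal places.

0.9978

A(A) = MTBF/(MTBF+MTTR) = 14677/(14677+32.7) = 0.9978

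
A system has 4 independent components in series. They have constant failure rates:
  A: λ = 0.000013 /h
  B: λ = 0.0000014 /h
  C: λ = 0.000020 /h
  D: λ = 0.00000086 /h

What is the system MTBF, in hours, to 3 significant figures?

28400

Series of exponential components: λ_sys = Σ λ_i
λ_sys = 0.000013 + 0.0000014 + 0.000020 + 0.00000086 = 3.5260e-05 /h
MTBF = 1 / λ_sys = 28400 h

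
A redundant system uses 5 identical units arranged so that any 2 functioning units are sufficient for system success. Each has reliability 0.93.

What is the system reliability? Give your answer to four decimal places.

0.9999

R = Σ_{i=2}^{5} C(5,i) p^i (1−p)^{5−i} with p = 0.93
C(5,2)·0.93^2·0.07^3 = 0.002967
C(5,3)·0.93^3·0.07^2 = 0.039413
C(5,4)·0.93^4·0.07^1 = 0.261818
C(5,5)·0.93^5·0.07^0 = 0.695688
Sum = 0.9999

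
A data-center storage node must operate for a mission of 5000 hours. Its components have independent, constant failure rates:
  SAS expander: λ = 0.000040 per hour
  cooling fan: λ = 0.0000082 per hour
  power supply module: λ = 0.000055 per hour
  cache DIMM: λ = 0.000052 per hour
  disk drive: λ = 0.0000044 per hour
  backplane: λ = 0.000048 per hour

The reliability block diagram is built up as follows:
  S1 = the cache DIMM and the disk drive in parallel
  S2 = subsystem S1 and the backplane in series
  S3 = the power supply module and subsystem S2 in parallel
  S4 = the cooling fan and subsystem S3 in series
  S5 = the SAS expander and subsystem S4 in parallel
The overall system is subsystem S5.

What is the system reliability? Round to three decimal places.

0.984

R(SAS expander) = exp(−0.000040 × 5000) = 0.81873
R(cooling fan) = exp(−0.0000082 × 5000) = 0.95983
R(power supply module) = exp(−0.000055 × 5000) = 0.75957
R(cache DIMM) = exp(−0.000052 × 5000) = 0.77105
R(disk drive) = exp(−0.0000044 × 5000) = 0.97824
R(backplane) = exp(−0.000048 × 5000) = 0.78663
Parallel (cache DIMM and disk drive): 1 − (1 − 0.77105)(1 − 0.97824) = 0.99502
Series ([0.99502] and backplane): 0.99502 × 0.78663 = 0.78271
Parallel (power supply module and [0.78271]): 1 − (1 − 0.75957)(1 − 0.78271) = 0.94776
Series (cooling fan and [0.94776]): 0.95983 × 0.94776 = 0.90969
Parallel (SAS expander and [0.90969]): 1 − (1 − 0.81873)(1 − 0.90969) = 0.984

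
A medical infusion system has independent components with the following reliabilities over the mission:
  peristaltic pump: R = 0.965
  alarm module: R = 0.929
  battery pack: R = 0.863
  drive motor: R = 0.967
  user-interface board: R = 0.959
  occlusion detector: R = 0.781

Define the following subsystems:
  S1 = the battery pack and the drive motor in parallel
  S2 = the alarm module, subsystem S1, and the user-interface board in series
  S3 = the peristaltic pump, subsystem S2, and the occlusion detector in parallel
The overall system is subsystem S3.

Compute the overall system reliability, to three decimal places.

0.999

Parallel (battery pack and drive motor): 1 − (1 − 0.86300)(1 − 0.96700) = 0.99548
Series (alarm module, [0.99548], and user-interface board): 0.92900 × 0.99548 × 0.95900 = 0.88688
Parallel (peristaltic pump, [0.88688], and occlusion detector): 1 − (1 − 0.96500)(1 − 0.88688)(1 − 0.78100) = 0.999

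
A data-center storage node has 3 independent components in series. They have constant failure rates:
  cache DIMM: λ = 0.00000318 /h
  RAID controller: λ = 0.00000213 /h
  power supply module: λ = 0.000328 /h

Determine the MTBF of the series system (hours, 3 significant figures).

Series of exponential components: λ_sys = Σ λ_i
λ_sys = 0.00000318 + 0.00000213 + 0.000328 = 3.3331e-04 /h
MTBF = 1 / λ_sys = 3000 h

3000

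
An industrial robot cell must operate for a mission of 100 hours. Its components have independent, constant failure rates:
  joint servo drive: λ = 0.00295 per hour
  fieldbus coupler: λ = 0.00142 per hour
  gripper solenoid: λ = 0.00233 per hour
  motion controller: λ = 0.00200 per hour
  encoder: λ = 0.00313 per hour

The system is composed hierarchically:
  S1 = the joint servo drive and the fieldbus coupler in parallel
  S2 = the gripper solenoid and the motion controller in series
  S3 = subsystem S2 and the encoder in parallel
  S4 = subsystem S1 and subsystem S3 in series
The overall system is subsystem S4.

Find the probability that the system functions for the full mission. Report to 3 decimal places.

0.875

R(joint servo drive) = exp(−0.00295 × 100) = 0.74453
R(fieldbus coupler) = exp(−0.00142 × 100) = 0.86762
R(gripper solenoid) = exp(−0.00233 × 100) = 0.79215
R(motion controller) = exp(−0.00200 × 100) = 0.81873
R(encoder) = exp(−0.00313 × 100) = 0.73125
Parallel (joint servo drive and fieldbus coupler): 1 − (1 − 0.74453)(1 − 0.86762) = 0.96618
Series (gripper solenoid and motion controller): 0.79215 × 0.81873 = 0.64856
Parallel ([0.64856] and encoder): 1 − (1 − 0.64856)(1 − 0.73125) = 0.90555
Series ([0.96618] and [0.90555]): 0.96618 × 0.90555 = 0.875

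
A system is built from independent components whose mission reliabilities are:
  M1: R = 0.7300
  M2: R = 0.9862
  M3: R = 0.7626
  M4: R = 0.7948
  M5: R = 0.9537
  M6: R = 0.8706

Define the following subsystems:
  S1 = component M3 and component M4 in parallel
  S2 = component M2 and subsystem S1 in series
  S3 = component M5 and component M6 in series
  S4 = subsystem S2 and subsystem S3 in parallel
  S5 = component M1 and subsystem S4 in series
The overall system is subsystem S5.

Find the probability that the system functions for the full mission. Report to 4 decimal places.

Parallel (M3 and M4): 1 − (1 − 0.762600)(1 − 0.794800) = 0.951286
Series (M2 and [0.951286]): 0.986200 × 0.951286 = 0.938158
Series (M5 and M6): 0.953700 × 0.870600 = 0.830291
Parallel ([0.938158] and [0.830291]): 1 − (1 − 0.938158)(1 − 0.830291) = 0.989505
Series (M1 and [0.989505]): 0.730000 × 0.989505 = 0.7223

0.7223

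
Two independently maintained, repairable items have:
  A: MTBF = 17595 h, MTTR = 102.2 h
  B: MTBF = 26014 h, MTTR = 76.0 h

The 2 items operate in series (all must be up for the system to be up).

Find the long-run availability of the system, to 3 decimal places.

A(A) = MTBF/(MTBF+MTTR) = 17595/(17595+102.2) = 0.994225
A(B) = MTBF/(MTBF+MTTR) = 26014/(26014+76.0) = 0.997087
Series availability: 0.994225 × 0.997087 = 0.991

0.991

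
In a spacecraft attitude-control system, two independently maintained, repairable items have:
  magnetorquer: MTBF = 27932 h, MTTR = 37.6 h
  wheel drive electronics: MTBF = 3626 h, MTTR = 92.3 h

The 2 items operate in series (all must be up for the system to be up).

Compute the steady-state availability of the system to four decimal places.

A(magnetorquer) = MTBF/(MTBF+MTTR) = 27932/(27932+37.6) = 0.998656
A(wheel drive electronics) = MTBF/(MTBF+MTTR) = 3626/(3626+92.3) = 0.975177
Series availability: 0.998656 × 0.975177 = 0.9739

0.9739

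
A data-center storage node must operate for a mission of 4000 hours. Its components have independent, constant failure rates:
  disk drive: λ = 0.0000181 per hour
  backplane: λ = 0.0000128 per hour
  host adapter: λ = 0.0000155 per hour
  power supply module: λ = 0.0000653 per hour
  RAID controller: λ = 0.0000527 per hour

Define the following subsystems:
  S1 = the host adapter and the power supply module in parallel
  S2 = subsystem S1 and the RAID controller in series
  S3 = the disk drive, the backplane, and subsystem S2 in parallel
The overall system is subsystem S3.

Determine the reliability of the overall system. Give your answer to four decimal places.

R(disk drive) = exp(−0.0000181 × 4000) = 0.930159
R(backplane) = exp(−0.0000128 × 4000) = 0.950089
R(host adapter) = exp(−0.0000155 × 4000) = 0.939883
R(power supply module) = exp(−0.0000653 × 4000) = 0.770127
R(RAID controller) = exp(−0.0000527 × 4000) = 0.809936
Parallel (host adapter and power supply module): 1 − (1 − 0.939883)(1 − 0.770127) = 0.986181
Series ([0.986181] and RAID controller): 0.986181 × 0.809936 = 0.798743
Parallel (disk drive, backplane, and [0.798743]): 1 − (1 − 0.930159)(1 − 0.950089)(1 − 0.798743) = 0.9993

0.9993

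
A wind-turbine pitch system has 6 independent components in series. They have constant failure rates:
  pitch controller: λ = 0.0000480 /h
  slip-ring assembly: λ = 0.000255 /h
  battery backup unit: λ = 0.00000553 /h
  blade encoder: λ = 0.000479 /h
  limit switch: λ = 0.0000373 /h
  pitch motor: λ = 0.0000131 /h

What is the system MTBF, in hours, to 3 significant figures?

Series of exponential components: λ_sys = Σ λ_i
λ_sys = 0.0000480 + 0.000255 + 0.00000553 + 0.000479 + 0.0000373 + 0.0000131 = 8.3793e-04 /h
MTBF = 1 / λ_sys = 1190 h

1190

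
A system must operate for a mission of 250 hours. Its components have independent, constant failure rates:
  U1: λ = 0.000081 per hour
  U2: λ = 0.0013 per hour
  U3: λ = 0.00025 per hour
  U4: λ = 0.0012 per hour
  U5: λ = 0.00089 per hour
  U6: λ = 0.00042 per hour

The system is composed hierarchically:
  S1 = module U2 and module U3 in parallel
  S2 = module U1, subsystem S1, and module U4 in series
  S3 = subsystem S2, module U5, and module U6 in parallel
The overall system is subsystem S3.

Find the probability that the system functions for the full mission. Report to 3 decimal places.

R(U1) = exp(−0.000081 × 250) = 0.97995
R(U2) = exp(−0.0013 × 250) = 0.72253
R(U3) = exp(−0.00025 × 250) = 0.93941
R(U4) = exp(−0.0012 × 250) = 0.74082
R(U5) = exp(−0.00089 × 250) = 0.80052
R(U6) = exp(−0.00042 × 250) = 0.90032
Parallel (U2 and U3): 1 − (1 − 0.72253)(1 − 0.93941) = 0.98319
Series (U1, [0.98319], and U4): 0.97995 × 0.98319 × 0.74082 = 0.71376
Parallel ([0.71376], U5, and U6): 1 − (1 − 0.71376)(1 − 0.80052)(1 − 0.90032) = 0.994

0.994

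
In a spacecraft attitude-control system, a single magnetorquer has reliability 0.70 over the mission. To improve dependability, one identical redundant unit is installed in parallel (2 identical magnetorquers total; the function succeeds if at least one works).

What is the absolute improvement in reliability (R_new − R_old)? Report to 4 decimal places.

0.2100

R_before = 0.70
R_after = 1 − (1 − 0.70)^2 = 0.9100
ΔR = 0.9100 − 0.70 = 0.2100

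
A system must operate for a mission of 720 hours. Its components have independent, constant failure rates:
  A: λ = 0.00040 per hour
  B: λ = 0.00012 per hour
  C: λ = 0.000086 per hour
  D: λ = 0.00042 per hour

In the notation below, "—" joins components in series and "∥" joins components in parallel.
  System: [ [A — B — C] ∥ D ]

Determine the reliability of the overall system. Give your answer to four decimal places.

0.9077

R(A) = exp(−0.00040 × 720) = 0.749762
R(B) = exp(−0.00012 × 720) = 0.917227
R(C) = exp(−0.000086 × 720) = 0.939958
R(D) = exp(−0.00042 × 720) = 0.739042
Series (A, B, and C): 0.749762 × 0.917227 × 0.939958 = 0.646411
Parallel ([0.646411] and D): 1 − (1 − 0.646411)(1 − 0.739042) = 0.9077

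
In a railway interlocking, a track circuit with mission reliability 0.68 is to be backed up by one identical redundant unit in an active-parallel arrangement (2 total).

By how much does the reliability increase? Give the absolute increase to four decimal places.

0.2176

R_before = 0.68
R_after = 1 − (1 − 0.68)^2 = 0.8976
ΔR = 0.8976 − 0.68 = 0.2176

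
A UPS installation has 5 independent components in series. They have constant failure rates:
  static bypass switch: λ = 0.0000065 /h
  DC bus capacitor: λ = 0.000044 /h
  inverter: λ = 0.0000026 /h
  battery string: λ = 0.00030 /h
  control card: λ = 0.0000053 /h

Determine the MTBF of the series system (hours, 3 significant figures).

2790

Series of exponential components: λ_sys = Σ λ_i
λ_sys = 0.0000065 + 0.000044 + 0.0000026 + 0.00030 + 0.0000053 = 3.5840e-04 /h
MTBF = 1 / λ_sys = 2790 h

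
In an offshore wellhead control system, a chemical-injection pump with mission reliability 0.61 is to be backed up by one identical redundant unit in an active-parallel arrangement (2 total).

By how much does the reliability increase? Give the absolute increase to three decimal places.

0.238

R_before = 0.61
R_after = 1 − (1 − 0.61)^2 = 0.848
ΔR = 0.848 − 0.61 = 0.238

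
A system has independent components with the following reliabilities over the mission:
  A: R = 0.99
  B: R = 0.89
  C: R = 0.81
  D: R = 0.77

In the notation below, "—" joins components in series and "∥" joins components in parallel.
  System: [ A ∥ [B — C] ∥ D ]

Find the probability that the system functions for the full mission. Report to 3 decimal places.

0.999

Series (B and C): 0.89000 × 0.81000 = 0.72090
Parallel (A, [0.72090], and D): 1 − (1 − 0.99000)(1 − 0.72090)(1 − 0.77000) = 0.999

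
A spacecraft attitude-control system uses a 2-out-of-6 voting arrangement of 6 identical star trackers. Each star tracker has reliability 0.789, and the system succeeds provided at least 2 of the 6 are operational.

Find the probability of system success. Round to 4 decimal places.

R = Σ_{i=2}^{6} C(6,i) p^i (1−p)^{6−i} with p = 0.789
C(6,2)·0.789^2·0.211^4 = 0.018509
C(6,3)·0.789^3·0.211^3 = 0.092280
C(6,4)·0.789^4·0.211^2 = 0.258800
C(6,5)·0.789^5·0.211^1 = 0.387096
C(6,6)·0.789^6·0.211^0 = 0.241247
Sum = 0.9979

0.9979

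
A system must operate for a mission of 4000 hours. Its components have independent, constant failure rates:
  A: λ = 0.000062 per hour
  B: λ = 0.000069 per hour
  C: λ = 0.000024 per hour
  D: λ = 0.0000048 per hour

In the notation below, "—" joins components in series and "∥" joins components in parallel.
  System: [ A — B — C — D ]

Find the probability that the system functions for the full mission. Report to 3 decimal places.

R(A) = exp(−0.000062 × 4000) = 0.78036
R(B) = exp(−0.000069 × 4000) = 0.75881
R(C) = exp(−0.000024 × 4000) = 0.90846
R(D) = exp(−0.0000048 × 4000) = 0.98098
Series (A, B, C, and D): 0.78036 × 0.75881 × 0.90846 × 0.98098 = 0.528

0.528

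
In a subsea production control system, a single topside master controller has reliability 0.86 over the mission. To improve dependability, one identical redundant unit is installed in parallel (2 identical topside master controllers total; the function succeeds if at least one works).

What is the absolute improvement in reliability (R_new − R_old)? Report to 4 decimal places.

R_before = 0.86
R_after = 1 − (1 − 0.86)^2 = 0.9804
ΔR = 0.9804 − 0.86 = 0.1204

0.1204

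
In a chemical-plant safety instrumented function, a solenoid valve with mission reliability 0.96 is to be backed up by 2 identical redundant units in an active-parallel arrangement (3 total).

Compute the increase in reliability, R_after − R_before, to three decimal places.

0.040

R_before = 0.96
R_after = 1 − (1 − 0.96)^3 = 1.000
ΔR = 1.000 − 0.96 = 0.040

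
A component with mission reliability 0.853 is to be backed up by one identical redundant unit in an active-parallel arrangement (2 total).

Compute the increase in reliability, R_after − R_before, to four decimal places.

R_before = 0.853
R_after = 1 − (1 − 0.853)^2 = 0.9784
ΔR = 0.9784 − 0.853 = 0.1254

0.1254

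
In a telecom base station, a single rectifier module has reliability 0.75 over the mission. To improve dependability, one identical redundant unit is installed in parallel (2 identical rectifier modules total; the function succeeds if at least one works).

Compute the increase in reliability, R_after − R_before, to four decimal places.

R_before = 0.75
R_after = 1 − (1 − 0.75)^2 = 0.9375
ΔR = 0.9375 − 0.75 = 0.1875

0.1875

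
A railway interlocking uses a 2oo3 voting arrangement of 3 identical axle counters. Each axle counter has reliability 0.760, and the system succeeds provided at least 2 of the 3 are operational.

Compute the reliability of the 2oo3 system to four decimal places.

0.8548

R = Σ_{i=2}^{3} C(3,i) p^i (1−p)^{3−i} with p = 0.760
C(3,2)·0.760^2·0.240^1 = 0.415872
C(3,3)·0.760^3·0.240^0 = 0.438976
Sum = 0.8548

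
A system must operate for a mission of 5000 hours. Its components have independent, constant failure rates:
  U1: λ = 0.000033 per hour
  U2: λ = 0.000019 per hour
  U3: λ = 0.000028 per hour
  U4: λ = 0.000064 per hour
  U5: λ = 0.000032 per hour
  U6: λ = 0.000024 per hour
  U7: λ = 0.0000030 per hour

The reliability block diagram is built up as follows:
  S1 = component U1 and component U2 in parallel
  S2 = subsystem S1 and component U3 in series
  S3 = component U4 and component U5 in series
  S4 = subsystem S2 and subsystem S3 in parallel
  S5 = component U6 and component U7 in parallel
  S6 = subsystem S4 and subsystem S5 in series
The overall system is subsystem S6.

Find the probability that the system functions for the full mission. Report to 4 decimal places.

R(U1) = exp(−0.000033 × 5000) = 0.847894
R(U2) = exp(−0.000019 × 5000) = 0.909373
R(U3) = exp(−0.000028 × 5000) = 0.869358
R(U4) = exp(−0.000064 × 5000) = 0.726149
R(U5) = exp(−0.000032 × 5000) = 0.852144
R(U6) = exp(−0.000024 × 5000) = 0.886920
R(U7) = exp(−0.0000030 × 5000) = 0.985112
Parallel (U1 and U2): 1 − (1 − 0.847894)(1 − 0.909373) = 0.986215
Series ([0.986215] and U3): 0.986215 × 0.869358 = 0.857374
Series (U4 and U5): 0.726149 × 0.852144 = 0.618784
Parallel ([0.857374] and [0.618784]): 1 − (1 − 0.857374)(1 − 0.618784) = 0.945629
Parallel (U6 and U7): 1 − (1 − 0.886920)(1 − 0.985112) = 0.998316
Series ([0.945629] and [0.998316]): 0.945629 × 0.998316 = 0.9440

0.9440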